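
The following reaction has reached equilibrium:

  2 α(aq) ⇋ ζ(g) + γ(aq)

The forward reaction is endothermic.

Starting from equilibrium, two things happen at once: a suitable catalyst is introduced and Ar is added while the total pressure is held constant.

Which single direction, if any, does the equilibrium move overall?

A catalyst speeds both forward and reverse rates equally; it changes neither Q nor K — no shift from this change.
Adding inert gas at constant total pressure expands the volume and lowers every reacting partial pressure. With Δn_gas = 1 − 0 = +1, Q moves away from K toward the side with fewer gas moles, so the system shifts toward the side with more gas moles — to the right.
Only the nonzero effect(s) matter; the net shift is to the right.

right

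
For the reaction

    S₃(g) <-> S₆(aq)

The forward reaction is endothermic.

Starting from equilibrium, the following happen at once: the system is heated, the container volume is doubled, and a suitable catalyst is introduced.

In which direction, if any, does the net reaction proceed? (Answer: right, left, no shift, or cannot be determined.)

cannot be determined

The forward reaction is endothermic. Raising T favours the endothermic direction — shift to the right.
Gas moles: reactants 1, products 0 (Δn_gas = -1). Expansion shifts the system toward the side with more moles of gas — to the left.
A catalyst speeds both forward and reverse rates equally; it changes neither Q nor K — no shift from this change.
The individual effects push in opposite directions; without quantitative information the net direction cannot be determined.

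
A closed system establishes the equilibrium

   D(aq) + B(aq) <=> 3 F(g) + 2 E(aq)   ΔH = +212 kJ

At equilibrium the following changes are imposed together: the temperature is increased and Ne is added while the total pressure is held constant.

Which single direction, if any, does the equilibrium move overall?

right

The forward reaction is endothermic. Raising T favours the endothermic direction — shift to the right.
Adding inert gas at constant total pressure expands the volume and lowers every reacting partial pressure. With Δn_gas = 3 − 0 = +3, Q moves away from K toward the side with fewer gas moles, so the system shifts toward the side with more gas moles — to the right.
All effects act in the same direction — net shift to the right.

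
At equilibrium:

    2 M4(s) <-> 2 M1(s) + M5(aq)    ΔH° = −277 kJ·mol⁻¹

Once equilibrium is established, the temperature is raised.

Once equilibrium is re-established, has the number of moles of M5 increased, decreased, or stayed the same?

The forward reaction is exothermic. Raising T favours the endothermic direction — shift to the left.
The net shift is to the left. M5 is a product, so its amount decreases.

decreases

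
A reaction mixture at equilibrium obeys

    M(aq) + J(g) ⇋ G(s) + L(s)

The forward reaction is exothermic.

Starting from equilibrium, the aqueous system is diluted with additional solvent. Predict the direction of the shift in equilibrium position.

Dilution lowers every aqueous concentration by the same factor. Δn_aq = 0 − 1 = -1, so the system shifts toward the side with more dissolved moles — to the left.

left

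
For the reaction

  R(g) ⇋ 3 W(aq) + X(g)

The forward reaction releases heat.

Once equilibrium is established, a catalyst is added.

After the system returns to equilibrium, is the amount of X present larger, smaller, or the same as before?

unchanged

A catalyst speeds both forward and reverse rates equally; it changes neither Q nor K — no shift from this change.
No net shift occurs, so the amount of X is unchanged.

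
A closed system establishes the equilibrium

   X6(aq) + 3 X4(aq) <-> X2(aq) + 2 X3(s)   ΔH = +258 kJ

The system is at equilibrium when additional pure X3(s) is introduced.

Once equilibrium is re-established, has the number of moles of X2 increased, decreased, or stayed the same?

X3 is a pure solid; its activity is 1 regardless of amount, so Q is unaffected — no shift from this change.
No net shift occurs, so the amount of X2 is unchanged.

unchanged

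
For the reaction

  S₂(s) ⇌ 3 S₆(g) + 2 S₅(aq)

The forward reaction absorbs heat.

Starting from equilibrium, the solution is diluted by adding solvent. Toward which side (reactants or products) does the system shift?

right

Dilution lowers every aqueous concentration by the same factor. Δn_aq = 2 − 0 = +2, so the system shifts toward the side with more dissolved moles — to the right.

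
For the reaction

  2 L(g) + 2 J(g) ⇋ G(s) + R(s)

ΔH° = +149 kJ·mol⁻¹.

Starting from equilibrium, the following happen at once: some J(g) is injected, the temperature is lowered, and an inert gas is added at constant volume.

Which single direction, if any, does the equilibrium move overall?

cannot be determined

Adding J (g), a reactant, drives the reaction to the right.
The forward reaction is endothermic. Lowering T favours the exothermic direction — shift to the left.
At constant volume, adding an inert gas leaves every reacting species' partial pressure unchanged, so Q is unchanged — no shift from this change.
The individual effects push in opposite directions; without quantitative information the net direction cannot be determined.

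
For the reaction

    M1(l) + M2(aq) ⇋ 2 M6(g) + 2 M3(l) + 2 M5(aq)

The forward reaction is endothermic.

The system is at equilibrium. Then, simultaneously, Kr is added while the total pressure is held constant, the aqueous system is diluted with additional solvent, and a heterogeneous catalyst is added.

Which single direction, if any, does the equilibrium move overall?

Adding inert gas at constant total pressure expands the volume and lowers every reacting partial pressure. With Δn_gas = 2 − 0 = +2, Q moves away from K toward the side with fewer gas moles, so the system shifts toward the side with more gas moles — to the right.
Dilution lowers every aqueous concentration by the same factor. Δn_aq = 2 − 1 = +1, so the system shifts toward the side with more dissolved moles — to the right.
A catalyst speeds both forward and reverse rates equally; it changes neither Q nor K — no shift from this change.
Only the nonzero effect(s) matter; the net shift is to the right.

right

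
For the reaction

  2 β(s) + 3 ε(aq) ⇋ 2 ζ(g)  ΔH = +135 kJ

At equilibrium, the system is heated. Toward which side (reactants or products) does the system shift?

The forward reaction is endothermic. Raising T favours the endothermic direction — shift to the right.

right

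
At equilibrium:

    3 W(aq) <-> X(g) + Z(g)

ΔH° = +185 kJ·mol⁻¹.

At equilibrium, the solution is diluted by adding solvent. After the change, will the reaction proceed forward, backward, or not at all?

Dilution lowers every aqueous concentration by the same factor. Δn_aq = 0 − 3 = -3, so the system shifts toward the side with more dissolved moles — to the left.

left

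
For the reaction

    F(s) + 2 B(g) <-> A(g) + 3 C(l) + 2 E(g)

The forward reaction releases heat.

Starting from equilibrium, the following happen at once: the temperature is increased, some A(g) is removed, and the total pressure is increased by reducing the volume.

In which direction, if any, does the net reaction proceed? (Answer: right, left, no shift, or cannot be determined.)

cannot be determined

The forward reaction is exothermic. Raising T favours the endothermic direction — shift to the left.
Removing A (g), a product, drives the reaction to the right.
Gas moles: reactants 2, products 3 (Δn_gas = +1). Compression shifts the system toward the side with fewer moles of gas — to the left.
The individual effects push in opposite directions; without quantitative information the net direction cannot be determined.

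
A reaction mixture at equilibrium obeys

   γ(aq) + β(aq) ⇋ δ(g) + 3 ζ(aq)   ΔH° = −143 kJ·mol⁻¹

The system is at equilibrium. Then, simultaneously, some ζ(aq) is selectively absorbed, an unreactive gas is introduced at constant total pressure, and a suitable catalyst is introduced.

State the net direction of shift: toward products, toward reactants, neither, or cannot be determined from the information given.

Removing ζ (aq), a product, drives the reaction to the right.
Adding inert gas at constant total pressure expands the volume and lowers every reacting partial pressure. With Δn_gas = 1 − 0 = +1, Q moves away from K toward the side with fewer gas moles, so the system shifts toward the side with more gas moles — to the right.
A catalyst speeds both forward and reverse rates equally; it changes neither Q nor K — no shift from this change.
Only the nonzero effect(s) matter; the net shift is to the right.

right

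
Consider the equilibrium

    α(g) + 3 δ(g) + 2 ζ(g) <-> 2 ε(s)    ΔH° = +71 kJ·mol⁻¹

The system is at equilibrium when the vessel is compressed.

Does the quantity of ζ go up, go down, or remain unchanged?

decreases

Gas moles: reactants 6, products 0 (Δn_gas = -6). Compression shifts the system toward the side with fewer moles of gas — to the right.
The net shift is to the right. ζ is a reactant, so its amount decreases.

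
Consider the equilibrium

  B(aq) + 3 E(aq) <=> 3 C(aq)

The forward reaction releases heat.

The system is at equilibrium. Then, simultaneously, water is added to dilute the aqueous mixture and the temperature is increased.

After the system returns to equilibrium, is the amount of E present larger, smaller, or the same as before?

increases

Dilution lowers every aqueous concentration by the same factor. Δn_aq = 3 − 4 = -1, so the system shifts toward the side with more dissolved moles — to the left.
The forward reaction is exothermic. Raising T favours the endothermic direction — shift to the left.
The net shift is to the left. E is a reactant, so its amount increases.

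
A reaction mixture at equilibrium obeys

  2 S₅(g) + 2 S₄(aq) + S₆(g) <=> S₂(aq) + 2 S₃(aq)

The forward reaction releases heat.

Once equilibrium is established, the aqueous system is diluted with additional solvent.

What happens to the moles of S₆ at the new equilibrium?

decreases

Dilution lowers every aqueous concentration by the same factor. Δn_aq = 3 − 2 = +1, so the system shifts toward the side with more dissolved moles — to the right.
The net shift is to the right. S₆ is a reactant, so its amount decreases.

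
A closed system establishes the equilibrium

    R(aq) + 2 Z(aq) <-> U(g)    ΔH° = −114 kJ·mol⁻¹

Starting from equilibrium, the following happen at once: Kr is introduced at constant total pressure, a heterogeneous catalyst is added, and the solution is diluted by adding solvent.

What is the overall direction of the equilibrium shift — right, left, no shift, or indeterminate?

cannot be determined

Adding inert gas at constant total pressure expands the volume and lowers every reacting partial pressure. With Δn_gas = 1 − 0 = +1, Q moves away from K toward the side with fewer gas moles, so the system shifts toward the side with more gas moles — to the right.
A catalyst speeds both forward and reverse rates equally; it changes neither Q nor K — no shift from this change.
Dilution lowers every aqueous concentration by the same factor. Δn_aq = 0 − 3 = -3, so the system shifts toward the side with more dissolved moles — to the left.
The individual effects push in opposite directions; without quantitative information the net direction cannot be determined.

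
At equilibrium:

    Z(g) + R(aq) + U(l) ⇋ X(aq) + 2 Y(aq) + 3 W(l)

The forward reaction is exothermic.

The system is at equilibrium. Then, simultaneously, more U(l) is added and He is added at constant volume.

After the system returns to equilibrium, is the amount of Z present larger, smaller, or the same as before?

U is a pure liquid; its activity is 1 regardless of amount, so Q is unaffected — no shift from this change.
At constant volume, adding an inert gas leaves every reacting species' partial pressure unchanged, so Q is unchanged — no shift from this change.
No net shift occurs, so the amount of Z is unchanged.

unchanged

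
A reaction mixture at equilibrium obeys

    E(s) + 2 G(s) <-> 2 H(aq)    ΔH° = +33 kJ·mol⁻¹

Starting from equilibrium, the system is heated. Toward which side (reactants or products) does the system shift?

The forward reaction is endothermic. Raising T favours the endothermic direction — shift to the right.

right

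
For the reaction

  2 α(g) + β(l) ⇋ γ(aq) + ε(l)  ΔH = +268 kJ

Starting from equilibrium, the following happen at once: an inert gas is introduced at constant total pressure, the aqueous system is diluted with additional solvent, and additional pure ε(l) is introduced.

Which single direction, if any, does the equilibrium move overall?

Adding inert gas at constant total pressure expands the volume and lowers every reacting partial pressure. With Δn_gas = 0 − 2 = -2, Q moves away from K toward the side with fewer gas moles, so the system shifts toward the side with more gas moles — to the left.
Dilution lowers every aqueous concentration by the same factor. Δn_aq = 1 − 0 = +1, so the system shifts toward the side with more dissolved moles — to the right.
ε is a pure liquid; its activity is 1 regardless of amount, so Q is unaffected — no shift from this change.
The individual effects push in opposite directions; without quantitative information the net direction cannot be determined.

cannot be determined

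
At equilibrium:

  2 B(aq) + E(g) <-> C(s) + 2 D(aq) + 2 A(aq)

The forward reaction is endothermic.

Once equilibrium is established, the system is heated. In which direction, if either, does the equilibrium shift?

right

The forward reaction is endothermic. Raising T favours the endothermic direction — shift to the right.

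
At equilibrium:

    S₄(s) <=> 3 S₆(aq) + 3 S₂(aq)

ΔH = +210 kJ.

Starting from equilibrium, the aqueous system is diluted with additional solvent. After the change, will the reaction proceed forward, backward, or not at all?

right

Dilution lowers every aqueous concentration by the same factor. Δn_aq = 6 − 0 = +6, so the system shifts toward the side with more dissolved moles — to the right.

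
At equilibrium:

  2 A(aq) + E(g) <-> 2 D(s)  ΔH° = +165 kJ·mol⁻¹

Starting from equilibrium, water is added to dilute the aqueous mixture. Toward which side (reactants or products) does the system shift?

left

Dilution lowers every aqueous concentration by the same factor. Δn_aq = 0 − 2 = -2, so the system shifts toward the side with more dissolved moles — to the left.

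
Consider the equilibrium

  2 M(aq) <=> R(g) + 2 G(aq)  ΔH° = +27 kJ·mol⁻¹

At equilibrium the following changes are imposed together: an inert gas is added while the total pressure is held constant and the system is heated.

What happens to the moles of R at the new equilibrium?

Adding inert gas at constant total pressure expands the volume and lowers every reacting partial pressure. With Δn_gas = 1 − 0 = +1, Q moves away from K toward the side with fewer gas moles, so the system shifts toward the side with more gas moles — to the right.
The forward reaction is endothermic. Raising T favours the endothermic direction — shift to the right.
The net shift is to the right. R is a product, so its amount increases.

increases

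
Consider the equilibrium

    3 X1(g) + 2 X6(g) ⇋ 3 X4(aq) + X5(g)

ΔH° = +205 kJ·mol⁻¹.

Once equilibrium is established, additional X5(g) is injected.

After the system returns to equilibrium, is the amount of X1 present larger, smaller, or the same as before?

increases

Adding X5 (g), a product, drives the reaction to the left.
The net shift is to the left. X1 is a reactant, so its amount increases.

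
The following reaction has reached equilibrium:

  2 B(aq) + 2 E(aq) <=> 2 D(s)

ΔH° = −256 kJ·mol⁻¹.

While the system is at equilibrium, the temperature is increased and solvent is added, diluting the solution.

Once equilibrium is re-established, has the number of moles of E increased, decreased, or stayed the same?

increases

The forward reaction is exothermic. Raising T favours the endothermic direction — shift to the left.
Dilution lowers every aqueous concentration by the same factor. Δn_aq = 0 − 4 = -4, so the system shifts toward the side with more dissolved moles — to the left.
The net shift is to the left. E is a reactant, so its amount increases.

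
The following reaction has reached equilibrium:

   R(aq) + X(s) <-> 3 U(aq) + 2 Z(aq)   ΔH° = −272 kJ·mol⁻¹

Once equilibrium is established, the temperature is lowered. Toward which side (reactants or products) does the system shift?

The forward reaction is exothermic. Lowering T favours the exothermic direction — shift to the right.

right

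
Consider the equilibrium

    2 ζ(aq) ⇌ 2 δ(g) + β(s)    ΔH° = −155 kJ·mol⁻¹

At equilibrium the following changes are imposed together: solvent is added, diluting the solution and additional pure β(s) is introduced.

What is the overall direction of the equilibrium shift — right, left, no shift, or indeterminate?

Dilution lowers every aqueous concentration by the same factor. Δn_aq = 0 − 2 = -2, so the system shifts toward the side with more dissolved moles — to the left.
β is a pure solid; its activity is 1 regardless of amount, so Q is unaffected — no shift from this change.
Only the nonzero effect(s) matter; the net shift is to the left.

left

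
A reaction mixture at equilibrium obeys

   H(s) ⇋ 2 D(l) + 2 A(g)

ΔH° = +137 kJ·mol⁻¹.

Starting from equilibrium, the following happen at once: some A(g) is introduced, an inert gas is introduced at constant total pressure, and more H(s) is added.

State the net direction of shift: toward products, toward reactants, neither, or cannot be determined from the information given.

cannot be determined

Adding A (g), a product, drives the reaction to the left.
Adding inert gas at constant total pressure expands the volume and lowers every reacting partial pressure. With Δn_gas = 2 − 0 = +2, Q moves away from K toward the side with fewer gas moles, so the system shifts toward the side with more gas moles — to the right.
H is a pure solid; its activity is 1 regardless of amount, so Q is unaffected — no shift from this change.
The individual effects push in opposite directions; without quantitative information the net direction cannot be determined.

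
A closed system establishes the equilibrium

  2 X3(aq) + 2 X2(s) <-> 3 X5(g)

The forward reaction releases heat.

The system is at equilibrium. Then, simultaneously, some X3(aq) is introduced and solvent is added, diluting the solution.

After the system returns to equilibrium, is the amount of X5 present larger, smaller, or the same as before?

Adding X3 (aq), a reactant, drives the reaction to the right.
Dilution lowers every aqueous concentration by the same factor. Δn_aq = 0 − 2 = -2, so the system shifts toward the side with more dissolved moles — to the left.
The two effects oppose each other, so the net shift — and hence the change in X5 — cannot be determined from the given information.

cannot be determined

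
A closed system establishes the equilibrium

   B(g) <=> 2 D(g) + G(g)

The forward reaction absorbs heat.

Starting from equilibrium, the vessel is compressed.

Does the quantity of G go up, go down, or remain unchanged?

Gas moles: reactants 1, products 3 (Δn_gas = +2). Compression shifts the system toward the side with fewer moles of gas — to the left.
The net shift is to the left. G is a product, so its amount decreases.

decreases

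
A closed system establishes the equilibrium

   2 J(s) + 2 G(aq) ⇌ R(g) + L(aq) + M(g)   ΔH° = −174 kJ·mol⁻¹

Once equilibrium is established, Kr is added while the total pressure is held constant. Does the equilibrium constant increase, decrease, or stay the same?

unchanged

The equilibrium constant depends only on temperature. This perturbation may move the position of equilibrium, but since T is unchanged, K itself is unchanged.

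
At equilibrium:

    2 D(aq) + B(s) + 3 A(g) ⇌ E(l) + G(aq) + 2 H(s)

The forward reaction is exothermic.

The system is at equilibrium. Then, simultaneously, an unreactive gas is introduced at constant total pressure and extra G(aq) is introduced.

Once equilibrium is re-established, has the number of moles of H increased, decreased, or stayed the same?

Adding inert gas at constant total pressure expands the volume and lowers every reacting partial pressure. With Δn_gas = 0 − 3 = -3, Q moves away from K toward the side with fewer gas moles, so the system shifts toward the side with more gas moles — to the left.
Adding G (aq), a product, drives the reaction to the left.
The net shift is to the left. H is a product, so its amount decreases.

decreases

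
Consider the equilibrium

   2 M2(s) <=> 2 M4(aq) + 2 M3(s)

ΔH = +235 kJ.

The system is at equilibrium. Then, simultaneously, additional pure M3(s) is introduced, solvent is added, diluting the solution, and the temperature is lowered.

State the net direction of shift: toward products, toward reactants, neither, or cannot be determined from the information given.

cannot be determined

M3 is a pure solid; its activity is 1 regardless of amount, so Q is unaffected — no shift from this change.
Dilution lowers every aqueous concentration by the same factor. Δn_aq = 2 − 0 = +2, so the system shifts toward the side with more dissolved moles — to the right.
The forward reaction is endothermic. Lowering T favours the exothermic direction — shift to the left.
The individual effects push in opposite directions; without quantitative information the net direction cannot be determined.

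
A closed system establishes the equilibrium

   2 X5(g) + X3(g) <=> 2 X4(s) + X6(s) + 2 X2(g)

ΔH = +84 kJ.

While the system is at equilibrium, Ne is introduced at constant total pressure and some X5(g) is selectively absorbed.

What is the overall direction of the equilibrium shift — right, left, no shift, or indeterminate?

Adding inert gas at constant total pressure expands the volume and lowers every reacting partial pressure. With Δn_gas = 2 − 3 = -1, Q moves away from K toward the side with fewer gas moles, so the system shifts toward the side with more gas moles — to the left.
Removing X5 (g), a reactant, drives the reaction to the left.
All effects act in the same direction — net shift to the left.

left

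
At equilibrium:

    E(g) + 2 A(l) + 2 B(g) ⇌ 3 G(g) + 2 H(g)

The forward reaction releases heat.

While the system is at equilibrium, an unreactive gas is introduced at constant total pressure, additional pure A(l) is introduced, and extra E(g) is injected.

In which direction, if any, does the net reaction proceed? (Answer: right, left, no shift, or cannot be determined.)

Adding inert gas at constant total pressure expands the volume and lowers every reacting partial pressure. With Δn_gas = 5 − 3 = +2, Q moves away from K toward the side with fewer gas moles, so the system shifts toward the side with more gas moles — to the right.
A is a pure liquid; its activity is 1 regardless of amount, so Q is unaffected — no shift from this change.
Adding E (g), a reactant, drives the reaction to the right.
Only the nonzero effect(s) matter; the net shift is to the right.

right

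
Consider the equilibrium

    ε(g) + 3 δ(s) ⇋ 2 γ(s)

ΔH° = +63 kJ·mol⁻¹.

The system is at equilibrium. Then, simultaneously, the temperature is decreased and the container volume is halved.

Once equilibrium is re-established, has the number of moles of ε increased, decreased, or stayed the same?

The forward reaction is endothermic. Lowering T favours the exothermic direction — shift to the left.
Gas moles: reactants 1, products 0 (Δn_gas = -1). Compression shifts the system toward the side with fewer moles of gas — to the right.
The two effects oppose each other, so the net shift — and hence the change in ε — cannot be determined from the given information.

cannot be determined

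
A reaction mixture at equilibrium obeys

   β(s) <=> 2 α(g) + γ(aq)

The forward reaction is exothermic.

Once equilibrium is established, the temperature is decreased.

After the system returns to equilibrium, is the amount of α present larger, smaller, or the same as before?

increases

The forward reaction is exothermic. Lowering T favours the exothermic direction — shift to the right.
The net shift is to the right. α is a product, so its amount increases.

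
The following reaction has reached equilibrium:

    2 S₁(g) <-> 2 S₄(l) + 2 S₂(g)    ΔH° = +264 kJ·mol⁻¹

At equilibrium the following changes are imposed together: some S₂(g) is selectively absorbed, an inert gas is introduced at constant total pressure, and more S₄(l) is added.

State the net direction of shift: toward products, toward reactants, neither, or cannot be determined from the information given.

Removing S₂ (g), a product, drives the reaction to the right.
Adding inert gas at constant total pressure expands the volume, scaling every reacting partial pressure by the same factor. Δn_gas = 2 − 2 = 0, so Q is unchanged — no shift.
S₄ is a pure liquid; its activity is 1 regardless of amount, so Q is unaffected — no shift from this change.
Only the nonzero effect(s) matter; the net shift is to the right.

right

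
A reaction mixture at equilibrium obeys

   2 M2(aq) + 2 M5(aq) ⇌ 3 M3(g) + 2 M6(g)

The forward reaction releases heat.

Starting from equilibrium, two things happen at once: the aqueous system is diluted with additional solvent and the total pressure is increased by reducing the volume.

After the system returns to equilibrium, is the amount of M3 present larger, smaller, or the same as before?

Dilution lowers every aqueous concentration by the same factor. Δn_aq = 0 − 4 = -4, so the system shifts toward the side with more dissolved moles — to the left.
Gas moles: reactants 0, products 5 (Δn_gas = +5). Compression shifts the system toward the side with fewer moles of gas — to the left.
The net shift is to the left. M3 is a product, so its amount decreases.

decreases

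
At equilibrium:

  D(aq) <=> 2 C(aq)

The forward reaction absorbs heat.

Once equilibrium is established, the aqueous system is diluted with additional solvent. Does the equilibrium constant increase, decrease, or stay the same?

The equilibrium constant depends only on temperature. This perturbation may move the position of equilibrium, but since T is unchanged, K itself is unchanged.

unchanged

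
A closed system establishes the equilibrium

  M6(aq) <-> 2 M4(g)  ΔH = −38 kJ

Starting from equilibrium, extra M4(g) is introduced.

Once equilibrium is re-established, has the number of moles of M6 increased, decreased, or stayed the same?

increases

Adding M4 (g), a product, drives the reaction to the left.
The net shift is to the left. M6 is a reactant, so its amount increases.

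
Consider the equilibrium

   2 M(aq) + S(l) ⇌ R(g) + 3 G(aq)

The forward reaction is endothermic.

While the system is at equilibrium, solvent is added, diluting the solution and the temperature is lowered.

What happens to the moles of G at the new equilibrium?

Dilution lowers every aqueous concentration by the same factor. Δn_aq = 3 − 2 = +1, so the system shifts toward the side with more dissolved moles — to the right.
The forward reaction is endothermic. Lowering T favours the exothermic direction — shift to the left.
The two effects oppose each other, so the net shift — and hence the change in G — cannot be determined from the given information.

cannot be determined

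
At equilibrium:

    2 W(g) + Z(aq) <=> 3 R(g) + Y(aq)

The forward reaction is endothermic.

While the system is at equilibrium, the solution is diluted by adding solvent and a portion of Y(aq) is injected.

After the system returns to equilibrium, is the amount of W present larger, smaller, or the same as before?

increases

Dilution scales every aqueous concentration by the same factor. Δn_aq = 1 − 1 = 0, so Q is unchanged — no shift.
Adding Y (aq), a product, drives the reaction to the left.
The net shift is to the left. W is a reactant, so its amount increases.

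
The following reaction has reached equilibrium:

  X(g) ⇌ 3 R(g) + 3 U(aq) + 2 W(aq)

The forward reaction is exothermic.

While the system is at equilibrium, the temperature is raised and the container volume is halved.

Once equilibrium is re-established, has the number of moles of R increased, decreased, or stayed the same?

decreases

The forward reaction is exothermic. Raising T favours the endothermic direction — shift to the left.
Gas moles: reactants 1, products 3 (Δn_gas = +2). Compression shifts the system toward the side with fewer moles of gas — to the left.
The net shift is to the left. R is a product, so its amount decreases.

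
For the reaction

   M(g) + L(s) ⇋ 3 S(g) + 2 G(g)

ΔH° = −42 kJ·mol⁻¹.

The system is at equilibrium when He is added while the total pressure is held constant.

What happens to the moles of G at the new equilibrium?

Adding inert gas at constant total pressure expands the volume and lowers every reacting partial pressure. With Δn_gas = 5 − 1 = +4, Q moves away from K toward the side with fewer gas moles, so the system shifts toward the side with more gas moles — to the right.
The net shift is to the right. G is a product, so its amount increases.

increases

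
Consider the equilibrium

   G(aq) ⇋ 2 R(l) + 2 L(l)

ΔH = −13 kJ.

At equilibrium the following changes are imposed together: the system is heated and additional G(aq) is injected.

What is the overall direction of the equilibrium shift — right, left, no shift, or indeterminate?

cannot be determined

The forward reaction is exothermic. Raising T favours the endothermic direction — shift to the left.
Adding G (aq), a reactant, drives the reaction to the right.
The individual effects push in opposite directions; without quantitative information the net direction cannot be determined.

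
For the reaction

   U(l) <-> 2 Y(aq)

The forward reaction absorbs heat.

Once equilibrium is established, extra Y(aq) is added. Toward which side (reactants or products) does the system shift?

left

Adding Y (aq), a product, drives the reaction to the left.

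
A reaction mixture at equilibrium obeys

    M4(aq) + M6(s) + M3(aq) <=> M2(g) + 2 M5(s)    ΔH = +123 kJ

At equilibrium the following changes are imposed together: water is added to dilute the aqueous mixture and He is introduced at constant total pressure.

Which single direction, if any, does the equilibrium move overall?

Dilution lowers every aqueous concentration by the same factor. Δn_aq = 0 − 2 = -2, so the system shifts toward the side with more dissolved moles — to the left.
Adding inert gas at constant total pressure expands the volume and lowers every reacting partial pressure. With Δn_gas = 1 − 0 = +1, Q moves away from K toward the side with fewer gas moles, so the system shifts toward the side with more gas moles — to the right.
The individual effects push in opposite directions; without quantitative information the net direction cannot be determined.

cannot be determined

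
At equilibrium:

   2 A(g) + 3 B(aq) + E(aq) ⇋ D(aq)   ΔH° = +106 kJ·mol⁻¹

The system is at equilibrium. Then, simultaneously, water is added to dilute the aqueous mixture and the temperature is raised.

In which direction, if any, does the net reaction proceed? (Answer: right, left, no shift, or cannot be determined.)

cannot be determined

Dilution lowers every aqueous concentration by the same factor. Δn_aq = 1 − 4 = -3, so the system shifts toward the side with more dissolved moles — to the left.
The forward reaction is endothermic. Raising T favours the endothermic direction — shift to the right.
The individual effects push in opposite directions; without quantitative information the net direction cannot be determined.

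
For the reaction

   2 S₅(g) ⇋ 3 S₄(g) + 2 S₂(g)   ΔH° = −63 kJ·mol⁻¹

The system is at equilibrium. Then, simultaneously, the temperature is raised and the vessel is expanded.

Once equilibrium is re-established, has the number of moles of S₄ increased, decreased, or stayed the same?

cannot be determined

The forward reaction is exothermic. Raising T favours the endothermic direction — shift to the left.
Gas moles: reactants 2, products 5 (Δn_gas = +3). Expansion shifts the system toward the side with more moles of gas — to the right.
The two effects oppose each other, so the net shift — and hence the change in S₄ — cannot be determined from the given information.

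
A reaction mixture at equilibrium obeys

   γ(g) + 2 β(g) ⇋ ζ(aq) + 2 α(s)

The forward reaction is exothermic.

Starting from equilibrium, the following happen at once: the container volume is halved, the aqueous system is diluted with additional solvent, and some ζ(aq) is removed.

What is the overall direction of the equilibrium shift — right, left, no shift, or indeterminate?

right

Gas moles: reactants 3, products 0 (Δn_gas = -3). Compression shifts the system toward the side with fewer moles of gas — to the right.
Dilution lowers every aqueous concentration by the same factor. Δn_aq = 1 − 0 = +1, so the system shifts toward the side with more dissolved moles — to the right.
Removing ζ (aq), a product, drives the reaction to the right.
All effects act in the same direction — net shift to the right.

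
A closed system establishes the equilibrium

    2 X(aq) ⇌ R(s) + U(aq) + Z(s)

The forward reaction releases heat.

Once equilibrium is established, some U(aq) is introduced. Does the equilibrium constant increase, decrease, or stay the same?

unchanged

The equilibrium constant depends only on temperature. This perturbation may move the position of equilibrium, but since T is unchanged, K itself is unchanged.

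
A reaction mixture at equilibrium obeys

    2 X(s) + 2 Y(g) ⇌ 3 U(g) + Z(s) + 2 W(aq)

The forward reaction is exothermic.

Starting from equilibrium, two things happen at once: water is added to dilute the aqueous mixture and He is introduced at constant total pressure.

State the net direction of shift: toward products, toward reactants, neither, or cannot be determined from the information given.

Dilution lowers every aqueous concentration by the same factor. Δn_aq = 2 − 0 = +2, so the system shifts toward the side with more dissolved moles — to the right.
Adding inert gas at constant total pressure expands the volume and lowers every reacting partial pressure. With Δn_gas = 3 − 2 = +1, Q moves away from K toward the side with fewer gas moles, so the system shifts toward the side with more gas moles — to the right.
All effects act in the same direction — net shift to the right.

right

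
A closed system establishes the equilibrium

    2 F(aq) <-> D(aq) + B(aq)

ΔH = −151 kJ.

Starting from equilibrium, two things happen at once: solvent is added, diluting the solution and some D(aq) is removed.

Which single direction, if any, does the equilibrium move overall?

right

Dilution scales every aqueous concentration by the same factor. Δn_aq = 2 − 2 = 0, so Q is unchanged — no shift.
Removing D (aq), a product, drives the reaction to the right.
Only the nonzero effect(s) matter; the net shift is to the right.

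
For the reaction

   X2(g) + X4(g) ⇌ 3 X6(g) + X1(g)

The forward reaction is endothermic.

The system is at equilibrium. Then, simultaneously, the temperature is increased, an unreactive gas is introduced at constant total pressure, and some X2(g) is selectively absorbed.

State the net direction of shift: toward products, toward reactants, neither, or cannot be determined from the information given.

cannot be determined

The forward reaction is endothermic. Raising T favours the endothermic direction — shift to the right.
Adding inert gas at constant total pressure expands the volume and lowers every reacting partial pressure. With Δn_gas = 4 − 2 = +2, Q moves away from K toward the side with fewer gas moles, so the system shifts toward the side with more gas moles — to the right.
Removing X2 (g), a reactant, drives the reaction to the left.
The individual effects push in opposite directions; without quantitative information the net direction cannot be determined.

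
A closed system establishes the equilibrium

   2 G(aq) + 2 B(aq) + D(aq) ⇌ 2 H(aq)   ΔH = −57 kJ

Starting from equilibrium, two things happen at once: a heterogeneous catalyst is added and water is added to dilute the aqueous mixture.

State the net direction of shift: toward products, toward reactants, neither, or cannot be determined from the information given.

left

A catalyst speeds both forward and reverse rates equally; it changes neither Q nor K — no shift from this change.
Dilution lowers every aqueous concentration by the same factor. Δn_aq = 2 − 5 = -3, so the system shifts toward the side with more dissolved moles — to the left.
Only the nonzero effect(s) matter; the net shift is to the left.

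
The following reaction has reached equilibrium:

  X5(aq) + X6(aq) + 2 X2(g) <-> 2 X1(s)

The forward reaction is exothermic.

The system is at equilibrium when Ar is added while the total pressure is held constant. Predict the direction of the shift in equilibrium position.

left

Adding inert gas at constant total pressure expands the volume and lowers every reacting partial pressure. With Δn_gas = 0 − 2 = -2, Q moves away from K toward the side with fewer gas moles, so the system shifts toward the side with more gas moles — to the left.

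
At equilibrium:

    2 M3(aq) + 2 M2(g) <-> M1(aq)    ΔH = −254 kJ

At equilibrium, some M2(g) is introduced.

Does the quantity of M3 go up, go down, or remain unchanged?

Adding M2 (g), a reactant, drives the reaction to the right.
The net shift is to the right. M3 is a reactant, so its amount decreases.

decreases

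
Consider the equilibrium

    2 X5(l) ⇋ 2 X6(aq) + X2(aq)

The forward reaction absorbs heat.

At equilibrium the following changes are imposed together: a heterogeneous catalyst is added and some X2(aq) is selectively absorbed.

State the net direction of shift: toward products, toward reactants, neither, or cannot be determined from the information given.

right

A catalyst speeds both forward and reverse rates equally; it changes neither Q nor K — no shift from this change.
Removing X2 (aq), a product, drives the reaction to the right.
Only the nonzero effect(s) matter; the net shift is to the right.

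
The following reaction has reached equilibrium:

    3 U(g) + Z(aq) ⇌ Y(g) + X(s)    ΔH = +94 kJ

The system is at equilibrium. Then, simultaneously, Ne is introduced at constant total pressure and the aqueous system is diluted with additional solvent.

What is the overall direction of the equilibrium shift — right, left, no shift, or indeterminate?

left

Adding inert gas at constant total pressure expands the volume and lowers every reacting partial pressure. With Δn_gas = 1 − 3 = -2, Q moves away from K toward the side with fewer gas moles, so the system shifts toward the side with more gas moles — to the left.
Dilution lowers every aqueous concentration by the same factor. Δn_aq = 0 − 1 = -1, so the system shifts toward the side with more dissolved moles — to the left.
All effects act in the same direction — net shift to the left.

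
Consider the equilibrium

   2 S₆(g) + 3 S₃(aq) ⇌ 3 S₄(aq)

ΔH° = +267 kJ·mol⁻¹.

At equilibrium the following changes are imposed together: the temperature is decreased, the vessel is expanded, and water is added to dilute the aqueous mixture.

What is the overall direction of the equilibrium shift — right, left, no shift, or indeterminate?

left

The forward reaction is endothermic. Lowering T favours the exothermic direction — shift to the left.
Gas moles: reactants 2, products 0 (Δn_gas = -2). Expansion shifts the system toward the side with more moles of gas — to the left.
Dilution scales every aqueous concentration by the same factor. Δn_aq = 3 − 3 = 0, so Q is unchanged — no shift.
Only the nonzero effect(s) matter; the net shift is to the left.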